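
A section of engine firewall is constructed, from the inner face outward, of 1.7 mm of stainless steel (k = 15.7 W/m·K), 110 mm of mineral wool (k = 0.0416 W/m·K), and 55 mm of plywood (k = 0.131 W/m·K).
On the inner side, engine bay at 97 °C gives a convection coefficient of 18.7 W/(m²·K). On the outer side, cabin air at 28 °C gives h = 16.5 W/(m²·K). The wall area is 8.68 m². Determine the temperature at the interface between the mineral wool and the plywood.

T ≈ 38.4 °C

Series thermal resistances:
R_inner film = 1/(h_i·A) = 1/(18.7×8.68) = 0.006161 K/W
R_stainless steel = L/(kA) = 0.0017/(15.7×8.68) = 1.247×10^-5 K/W
R_mineral wool = L/(kA) = 0.11/(0.0416×8.68) = 0.3046 K/W
R_plywood = L/(kA) = 0.055/(0.131×8.68) = 0.04837 K/W
R_outer film = 1/(h_o·A) = 1/(16.5×8.68) = 0.006982 K/W
R_total = 0.3662 K/W;  Q = ΔT/R_total = 69/0.3662 = 188.4 W
T_interface = T_inner − Q·ΣR(inner→interface) = 97 − 188×0.3108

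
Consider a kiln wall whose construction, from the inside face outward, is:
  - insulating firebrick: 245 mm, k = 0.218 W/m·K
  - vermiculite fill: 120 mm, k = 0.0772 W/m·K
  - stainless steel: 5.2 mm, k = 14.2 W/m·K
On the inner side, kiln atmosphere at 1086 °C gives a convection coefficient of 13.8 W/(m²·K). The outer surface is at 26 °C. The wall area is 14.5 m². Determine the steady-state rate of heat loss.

Q ≈ 5590 W

Thermal resistances in series:
R_inner film = 1/(h_i·A) = 1/(13.8×14.5) = 0.004998 K/W
R_insulating firebrick = L/(kA) = 0.245/(0.218×14.5) = 0.07751 K/W
R_vermiculite fill = L/(kA) = 0.12/(0.0772×14.5) = 0.1072 K/W
R_stainless steel = L/(kA) = 0.0052/(14.2×14.5) = 2.525×10^-5 K/W
R_total = 0.1897 K/W
Q = ΔT / R_total = 1060 / 0.1897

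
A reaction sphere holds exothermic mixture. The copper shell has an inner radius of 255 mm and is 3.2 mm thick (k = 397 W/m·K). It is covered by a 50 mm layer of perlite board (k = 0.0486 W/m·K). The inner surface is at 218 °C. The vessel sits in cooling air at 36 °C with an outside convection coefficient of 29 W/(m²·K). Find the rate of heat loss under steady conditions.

Each spherical layer contributes R = (1/r_i − 1/r_o)/(4πk):
R_copper shell = (1/0.255 − 1/0.2582)/(4π×397) = 9.742×10^-6 K/W
R_perlite board = (1/0.2582 − 1/0.3082)/(4π×0.0486) = 1.029 K/W
R_outer film = 1/(h·4πr_o²) = 1/(29×4π×0.3082²) = 0.02889 K/W
R_total = 1.058 K/W
Q = ΔT/R_total = 182/1.058

Q ≈ 172 W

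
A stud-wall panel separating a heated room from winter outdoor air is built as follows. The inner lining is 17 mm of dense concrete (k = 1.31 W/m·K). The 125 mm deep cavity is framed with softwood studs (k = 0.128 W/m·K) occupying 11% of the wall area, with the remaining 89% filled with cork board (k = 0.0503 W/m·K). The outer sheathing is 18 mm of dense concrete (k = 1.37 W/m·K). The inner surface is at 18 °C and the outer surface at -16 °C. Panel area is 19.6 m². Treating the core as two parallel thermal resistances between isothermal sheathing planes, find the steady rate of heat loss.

Q ≈ 310 W

Sheathing layers in series; stud and cavity paths in parallel between them.
R_inner = 0.017/(1.31×19.6) = 6.621×10^-4 K/W
R_stud  = 0.125/(0.128×0.11×19.6) = 0.453 K/W
R_cav   = 0.125/(0.0503×0.89×19.6) = 0.1425 K/W
1/R_core = 1/R_stud + 1/R_cav → R_core = 0.1084 K/W
R_outer = 0.018/(1.37×19.6) = 6.703×10^-4 K/W
R_total = 0.1097 K/W
Q = ΔT/R_total = 34/0.1097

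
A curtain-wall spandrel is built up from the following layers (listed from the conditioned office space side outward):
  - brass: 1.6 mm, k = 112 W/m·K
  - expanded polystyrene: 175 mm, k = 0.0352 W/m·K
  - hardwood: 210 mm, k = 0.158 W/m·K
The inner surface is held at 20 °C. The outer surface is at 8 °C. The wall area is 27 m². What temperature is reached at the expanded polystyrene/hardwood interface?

T ≈ 10.5 °C

Treating each layer as a thermal resistance in series:
R_brass = L/(kA) = 0.0016/(112×27) = 5.291×10^-7 K/W
R_expanded polystyrene = L/(kA) = 0.175/(0.0352×27) = 0.1841 K/W
R_hardwood = L/(kA) = 0.21/(0.158×27) = 0.04923 K/W
R_total = 0.2334 K/W;  Q = ΔT/R_total = 12/0.2334 = 51.42 W
T_interface = T_inner − Q·ΣR(inner→interface) = 20 − 51.4×0.1841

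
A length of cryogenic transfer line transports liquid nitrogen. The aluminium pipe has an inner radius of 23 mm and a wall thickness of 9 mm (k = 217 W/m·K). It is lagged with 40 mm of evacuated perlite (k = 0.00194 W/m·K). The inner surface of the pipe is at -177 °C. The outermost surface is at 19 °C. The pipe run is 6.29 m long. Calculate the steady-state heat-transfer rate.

Cylindrical conduction, so R = ln(r₂/r₁)/(2πkL) per layer, in series:
R_aluminium pipe wall = ln(32/23)/(2π×217×6.29) = 3.851×10^-5 K/W
R_evacuated perlite = ln(72/32)/(2π×0.00194×6.29) = 10.58 K/W
R_total = 10.58 K/W
Q = ΔT/R_total = 196/10.58

Q ≈ 18.5 W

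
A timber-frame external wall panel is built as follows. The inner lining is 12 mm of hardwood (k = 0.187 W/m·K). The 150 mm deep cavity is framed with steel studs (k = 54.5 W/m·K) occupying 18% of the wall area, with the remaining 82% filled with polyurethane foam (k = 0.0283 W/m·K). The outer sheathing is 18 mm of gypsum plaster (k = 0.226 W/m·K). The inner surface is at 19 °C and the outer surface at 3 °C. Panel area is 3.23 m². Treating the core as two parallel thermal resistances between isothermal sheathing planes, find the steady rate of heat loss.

Sheathing layers in series; stud and cavity paths in parallel between them.
R_inner = 0.012/(0.187×3.23) = 0.01987 K/W
R_stud  = 0.15/(54.5×0.18×3.23) = 0.004734 K/W
R_cav   = 0.15/(0.0283×0.82×3.23) = 2.001 K/W
1/R_core = 1/R_stud + 1/R_cav → R_core = 0.004723 K/W
R_outer = 0.018/(0.226×3.23) = 0.02466 K/W
R_total = 0.04925 K/W
Q = ΔT/R_total = 16/0.04925

Q ≈ 325 W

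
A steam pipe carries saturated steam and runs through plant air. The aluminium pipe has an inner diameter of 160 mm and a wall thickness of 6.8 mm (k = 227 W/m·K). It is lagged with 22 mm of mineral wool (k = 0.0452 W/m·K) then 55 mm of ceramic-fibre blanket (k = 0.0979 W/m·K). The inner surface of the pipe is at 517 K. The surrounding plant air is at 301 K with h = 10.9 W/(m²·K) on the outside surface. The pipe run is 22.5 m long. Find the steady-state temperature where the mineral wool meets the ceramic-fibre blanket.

T ≈ 406 K

Treating each annulus and film as a series resistance:
R_aluminium pipe wall = ln(86.8/80)/(2π×227×22.5) = 2.542×10^-6 K/W
R_mineral wool = ln(108.8/86.8)/(2π×0.0452×22.5) = 0.03535 K/W
R_ceramic-fibre blanket = ln(163.8/108.8)/(2π×0.0979×22.5) = 0.02956 K/W
R_outer film = 1/(h_o·2πr_oL) = 1/(10.9×2π×0.1638×22.5) = 0.003962 K/W
R_total = 0.06888 K/W
Q = ΔT/R_total = 216/0.06888
Q = 3140 W
T_interface = T_inner − Q·ΣR(inner→interface) = 517 − 3140×0.03536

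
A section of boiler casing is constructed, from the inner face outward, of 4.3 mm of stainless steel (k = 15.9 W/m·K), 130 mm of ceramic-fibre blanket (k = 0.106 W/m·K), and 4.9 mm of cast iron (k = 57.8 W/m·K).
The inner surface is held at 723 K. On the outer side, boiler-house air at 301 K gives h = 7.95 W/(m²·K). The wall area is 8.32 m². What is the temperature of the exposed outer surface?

T ≈ 340 K

Treating each layer as a thermal resistance in series:
R_stainless steel = L/(kA) = 0.0043/(15.9×8.32) = 3.25×10^-5 K/W
R_ceramic-fibre blanket = L/(kA) = 0.13/(0.106×8.32) = 0.1474 K/W
R_cast iron = L/(kA) = 0.0049/(57.8×8.32) = 1.019×10^-5 K/W
R_outer film = 1/(h_o·A) = 1/(7.95×8.32) = 0.01512 K/W
R_total = 0.1626 K/W;  Q = ΔT/R_total = 422/0.1626 = 2596 W
T_interface = T_inner − Q·ΣR(inner→interface) = 723 − 2600×0.1474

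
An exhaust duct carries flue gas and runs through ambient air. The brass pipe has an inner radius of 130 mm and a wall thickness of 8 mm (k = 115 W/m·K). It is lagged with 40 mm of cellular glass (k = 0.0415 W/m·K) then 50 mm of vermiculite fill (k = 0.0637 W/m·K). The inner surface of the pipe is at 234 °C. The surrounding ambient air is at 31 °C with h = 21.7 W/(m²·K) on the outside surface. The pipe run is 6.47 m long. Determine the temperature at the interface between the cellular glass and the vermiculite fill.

T ≈ 112 °C

For a radial system each layer contributes R = ln(r_out/r_in)/(2πkL); films add R = 1/(hA).
R_brass pipe wall = ln(138/130)/(2π×115×6.47) = 1.277×10^-5 K/W
R_cellular glass = ln(178/138)/(2π×0.0415×6.47) = 0.1509 K/W
R_vermiculite fill = ln(228/178)/(2π×0.0637×6.47) = 0.0956 K/W
R_outer film = 1/(h_o·2πr_oL) = 1/(21.7×2π×0.228×6.47) = 0.004972 K/W
R_total = 0.2515 K/W
Q = ΔT/R_total = 203/0.2515
Q = 807 W
T_interface = T_inner − Q·ΣR(inner→interface) = 234 − 807×0.1509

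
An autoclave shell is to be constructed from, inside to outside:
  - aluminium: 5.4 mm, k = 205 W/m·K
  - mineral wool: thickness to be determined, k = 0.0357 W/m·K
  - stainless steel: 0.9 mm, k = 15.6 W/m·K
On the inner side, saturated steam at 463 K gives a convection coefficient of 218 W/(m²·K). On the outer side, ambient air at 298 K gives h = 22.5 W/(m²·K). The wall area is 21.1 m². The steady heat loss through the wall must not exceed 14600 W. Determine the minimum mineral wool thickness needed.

Using the resistance-network approach (series):
R_inner film = 1/(h_i·A) = 1/(218×21.1) = 2.174×10^-4 K/W
R_aluminium = L/(kA) = 0.0054/(205×21.1) = 1.248×10^-6 K/W
R_stainless steel = L/(kA) = 0.0009/(15.6×21.1) = 2.734×10^-6 K/W
R_outer film = 1/(h_o·A) = 1/(22.5×21.1) = 0.002106 K/W
Sum of the known resistances R_other = 0.002328 K/W
Required total resistance R_tot = ΔT/Q_allow = 165/14600 = 0.0113 K/W
R_mineral wool = R_tot − R_other = 0.008974 K/W
L = R·k·A = 0.008974×0.0357×21.1

L ≈ 6.76 mm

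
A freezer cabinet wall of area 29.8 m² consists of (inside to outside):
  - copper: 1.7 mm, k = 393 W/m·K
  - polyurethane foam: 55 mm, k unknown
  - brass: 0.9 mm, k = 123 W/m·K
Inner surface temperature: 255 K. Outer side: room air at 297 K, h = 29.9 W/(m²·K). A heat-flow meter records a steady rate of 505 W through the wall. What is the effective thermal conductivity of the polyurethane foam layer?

k ≈ 0.0225 W/(m·K)

Model the wall as resistances in series:
R_copper = L/(kA) = 0.0017/(393×29.8) = 1.452×10^-7 K/W
R_brass = L/(kA) = 0.0009/(123×29.8) = 2.455×10^-7 K/W
R_outer film = 1/(h_o·A) = 1/(29.9×29.8) = 0.001122 K/W
Sum of known resistances R_other = 0.001123 K/W
Total R = ΔT/Q = 42/505 = 0.08317 K/W
R_polyurethane foam = R_total − R_other = 0.08205 K/W
k = L/(R·A) = 0.055/(0.08205×29.8)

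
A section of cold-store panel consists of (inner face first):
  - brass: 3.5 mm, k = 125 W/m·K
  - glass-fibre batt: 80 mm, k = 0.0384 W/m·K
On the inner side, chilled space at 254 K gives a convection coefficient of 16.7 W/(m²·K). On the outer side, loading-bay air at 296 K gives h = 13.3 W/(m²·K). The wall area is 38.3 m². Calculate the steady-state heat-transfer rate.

Using the resistance-network approach (series):
R_inner film = 1/(h_i·A) = 1/(16.7×38.3) = 0.001563 K/W
R_brass = L/(kA) = 0.0035/(125×38.3) = 7.311×10^-7 K/W
R_glass-fibre batt = L/(kA) = 0.08/(0.0384×38.3) = 0.0544 K/W
R_outer film = 1/(h_o·A) = 1/(13.3×38.3) = 0.001963 K/W
R_total = 0.05792 K/W
Q = ΔT / R_total = 42 / 0.05792

Q ≈ 725 W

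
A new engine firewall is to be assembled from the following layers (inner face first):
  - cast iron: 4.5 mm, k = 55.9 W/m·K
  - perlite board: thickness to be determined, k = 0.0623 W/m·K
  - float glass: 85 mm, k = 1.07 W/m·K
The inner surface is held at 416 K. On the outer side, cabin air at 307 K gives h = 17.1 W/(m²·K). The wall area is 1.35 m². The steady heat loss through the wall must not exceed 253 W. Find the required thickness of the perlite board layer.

L ≈ 27.6 mm

Using the resistance-network approach (series):
R_cast iron = L/(kA) = 0.0045/(55.9×1.35) = 5.963×10^-5 K/W
R_float glass = L/(kA) = 0.085/(1.07×1.35) = 0.05884 K/W
R_outer film = 1/(h_o·A) = 1/(17.1×1.35) = 0.04332 K/W
Sum of the known resistances R_other = 0.1022 K/W
Required total resistance R_tot = ΔT/Q_allow = 109/253 = 0.4308 K/W
R_perlite board = R_tot − R_other = 0.3286 K/W
L = R·k·A = 0.3286×0.0623×1.35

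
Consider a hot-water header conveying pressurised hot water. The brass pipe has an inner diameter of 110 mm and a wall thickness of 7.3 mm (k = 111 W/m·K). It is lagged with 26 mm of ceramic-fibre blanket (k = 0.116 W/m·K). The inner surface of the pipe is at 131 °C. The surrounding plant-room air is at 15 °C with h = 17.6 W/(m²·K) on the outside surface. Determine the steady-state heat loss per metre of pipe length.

Per-layer cylindrical resistances, series-summed:
R_brass pipe wall = ln(62.3/55)/(2π×111×1) = 1.787×10^-4 K/W
R_ceramic-fibre blanket = ln(88.3/62.3)/(2π×0.116×1) = 0.4785 K/W
R_outer film = 1/(h_o·2πr_oL) = 1/(17.6×2π×0.0883×1) = 0.1024 K/W
R_total = 0.5811 K/W
Q = ΔT/R_total = 116/0.5811

q′ ≈ 200 W/m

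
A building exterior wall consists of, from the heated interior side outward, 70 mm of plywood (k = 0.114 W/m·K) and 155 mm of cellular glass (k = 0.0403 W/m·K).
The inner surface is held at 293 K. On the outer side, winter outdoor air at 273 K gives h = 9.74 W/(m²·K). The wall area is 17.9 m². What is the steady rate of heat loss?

Series thermal resistances:
R_plywood = L/(kA) = 0.07/(0.114×17.9) = 0.0343 K/W
R_cellular glass = L/(kA) = 0.155/(0.0403×17.9) = 0.2149 K/W
R_outer film = 1/(h_o·A) = 1/(9.74×17.9) = 0.005736 K/W
R_total = 0.2549 K/W
Q = ΔT / R_total = 20 / 0.2549

Q ≈ 78.5 W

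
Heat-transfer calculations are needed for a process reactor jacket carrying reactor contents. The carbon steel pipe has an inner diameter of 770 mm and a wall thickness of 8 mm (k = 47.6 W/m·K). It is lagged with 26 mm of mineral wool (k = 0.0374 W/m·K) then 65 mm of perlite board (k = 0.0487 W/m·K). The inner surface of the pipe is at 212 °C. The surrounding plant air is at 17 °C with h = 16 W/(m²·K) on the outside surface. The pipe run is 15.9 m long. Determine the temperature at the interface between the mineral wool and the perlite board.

Cylindrical conduction, so R = ln(r₂/r₁)/(2πkL) per layer, in series:
R_carbon steel pipe wall = ln(393/385)/(2π×47.6×15.9) = 4.325×10^-6 K/W
R_mineral wool = ln(419/393)/(2π×0.0374×15.9) = 0.01715 K/W
R_perlite board = ln(484/419)/(2π×0.0487×15.9) = 0.02964 K/W
R_outer film = 1/(h_o·2πr_oL) = 1/(16×2π×0.484×15.9) = 0.001293 K/W
R_total = 0.04808 K/W
Q = ΔT/R_total = 195/0.04808
Q = 4060 W
T_interface = T_inner − Q·ΣR(inner→interface) = 212 − 4060×0.01715

T ≈ 142 °C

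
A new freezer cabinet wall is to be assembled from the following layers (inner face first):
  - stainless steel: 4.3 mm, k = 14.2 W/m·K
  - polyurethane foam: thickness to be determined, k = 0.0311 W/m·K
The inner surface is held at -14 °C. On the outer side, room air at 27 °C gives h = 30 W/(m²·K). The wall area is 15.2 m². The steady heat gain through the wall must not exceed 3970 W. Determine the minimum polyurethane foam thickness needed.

L ≈ 3.84 mm

Model the wall as resistances in series:
R_stainless steel = L/(kA) = 0.0043/(14.2×15.2) = 1.992×10^-5 K/W
R_outer film = 1/(h_o·A) = 1/(30×15.2) = 0.002193 K/W
Sum of the known resistances R_other = 0.002213 K/W
Required total resistance R_tot = ΔT/Q_allow = 41/3970 = 0.01033 K/W
R_polyurethane foam = R_tot − R_other = 0.008115 K/W
L = R·k·A = 0.008115×0.0311×15.2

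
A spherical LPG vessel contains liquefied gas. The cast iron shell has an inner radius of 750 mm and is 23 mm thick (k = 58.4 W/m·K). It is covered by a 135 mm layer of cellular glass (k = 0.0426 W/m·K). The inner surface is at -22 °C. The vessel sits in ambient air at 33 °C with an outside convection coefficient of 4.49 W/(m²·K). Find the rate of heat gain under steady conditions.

Each spherical layer contributes R = (1/r_i − 1/r_o)/(4πk):
R_cast iron shell = (1/0.75 − 1/0.773)/(4π×58.4) = 5.406×10^-5 K/W
R_cellular glass = (1/0.773 − 1/0.908)/(4π×0.0426) = 0.3593 K/W
R_outer film = 1/(h·4πr_o²) = 1/(4.49×4π×0.908²) = 0.0215 K/W
R_total = 0.3808 K/W
Q = ΔT/R_total = 55/0.3808

Q ≈ 144 W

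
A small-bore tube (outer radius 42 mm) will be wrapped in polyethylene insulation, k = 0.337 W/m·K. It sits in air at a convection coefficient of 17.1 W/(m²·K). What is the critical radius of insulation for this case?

For a cylinder r_cr = k/h = 0.337/17.1
r_cr = 19.7 mm; since the bare radius (42 mm) is above r_cr, any added insulation will reduce heat loss.

r_cr ≈ 19.7 mm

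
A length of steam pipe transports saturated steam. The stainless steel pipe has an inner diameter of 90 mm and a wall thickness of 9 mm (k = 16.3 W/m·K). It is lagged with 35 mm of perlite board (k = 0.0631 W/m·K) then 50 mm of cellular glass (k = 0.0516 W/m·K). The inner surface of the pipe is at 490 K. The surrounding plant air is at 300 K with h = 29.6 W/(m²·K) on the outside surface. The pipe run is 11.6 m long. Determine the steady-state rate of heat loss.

Q ≈ 824 W

For a radial system each layer contributes R = ln(r_out/r_in)/(2πkL); films add R = 1/(hA).
R_stainless steel pipe wall = ln(54/45)/(2π×16.3×11.6) = 1.535×10^-4 K/W
R_perlite board = ln(89/54)/(2π×0.0631×11.6) = 0.1086 K/W
R_cellular glass = ln(139/89)/(2π×0.0516×11.6) = 0.1185 K/W
R_outer film = 1/(h_o·2πr_oL) = 1/(29.6×2π×0.139×11.6) = 0.003335 K/W
R_total = 0.2307 K/W
Q = ΔT/R_total = 190/0.2307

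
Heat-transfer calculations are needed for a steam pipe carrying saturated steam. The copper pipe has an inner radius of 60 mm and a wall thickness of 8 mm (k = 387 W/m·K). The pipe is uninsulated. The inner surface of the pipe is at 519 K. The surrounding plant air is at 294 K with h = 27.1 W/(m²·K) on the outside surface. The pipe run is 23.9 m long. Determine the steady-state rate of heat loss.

Per-layer cylindrical resistances, series-summed:
R_copper pipe wall = ln(68/60)/(2π×387×23.9) = 2.154×10^-6 K/W
R_outer film = 1/(h_o·2πr_oL) = 1/(27.1×2π×0.068×23.9) = 0.003614 K/W
R_total = 0.003616 K/W
Q = ΔT/R_total = 225/0.003616

Q ≈ 62200 W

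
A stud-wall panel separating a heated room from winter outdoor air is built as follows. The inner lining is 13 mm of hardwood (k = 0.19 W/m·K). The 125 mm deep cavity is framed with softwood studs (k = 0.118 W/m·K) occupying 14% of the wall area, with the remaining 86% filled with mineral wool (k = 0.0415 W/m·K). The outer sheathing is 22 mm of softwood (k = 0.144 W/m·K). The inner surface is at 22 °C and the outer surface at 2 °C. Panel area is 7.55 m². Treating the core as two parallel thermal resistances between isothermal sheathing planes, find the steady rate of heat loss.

Sheathing layers in series; stud and cavity paths in parallel between them.
R_inner = 0.013/(0.19×7.55) = 0.009062 K/W
R_stud  = 0.125/(0.118×0.14×7.55) = 1.002 K/W
R_cav   = 0.125/(0.0415×0.86×7.55) = 0.4639 K/W
1/R_core = 1/R_stud + 1/R_cav → R_core = 0.3171 K/W
R_outer = 0.022/(0.144×7.55) = 0.02024 K/W
R_total = 0.3464 K/W
Q = ΔT/R_total = 20/0.3464

Q ≈ 57.7 W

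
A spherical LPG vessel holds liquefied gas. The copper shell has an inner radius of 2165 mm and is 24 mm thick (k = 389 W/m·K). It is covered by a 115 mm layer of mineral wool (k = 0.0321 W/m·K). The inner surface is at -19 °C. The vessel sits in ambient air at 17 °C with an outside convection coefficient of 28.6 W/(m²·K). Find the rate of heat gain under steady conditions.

Q ≈ 631 W

For a spherical shell R = (1/r₁ − 1/r₂)/(4πk); film R = 1/(h·4πr²). In series:
R_copper shell = (1/2.165 − 1/2.189)/(4π×389) = 1.036×10^-6 K/W
R_mineral wool = (1/2.189 − 1/2.304)/(4π×0.0321) = 0.05653 K/W
R_outer film = 1/(h·4πr_o²) = 1/(28.6×4π×2.304²) = 5.242×10^-4 K/W
R_total = 0.05705 K/W
Q = ΔT/R_total = 36/0.05705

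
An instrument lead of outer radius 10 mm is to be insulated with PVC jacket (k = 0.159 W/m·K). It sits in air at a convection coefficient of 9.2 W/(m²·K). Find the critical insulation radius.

For a cylinder r_cr = k/h = 0.159/9.2
r_cr = 17.3 mm; since the bare radius (10 mm) is below r_cr, adding a thin layer of insulation will *increase* heat loss.

r_cr ≈ 17.3 mm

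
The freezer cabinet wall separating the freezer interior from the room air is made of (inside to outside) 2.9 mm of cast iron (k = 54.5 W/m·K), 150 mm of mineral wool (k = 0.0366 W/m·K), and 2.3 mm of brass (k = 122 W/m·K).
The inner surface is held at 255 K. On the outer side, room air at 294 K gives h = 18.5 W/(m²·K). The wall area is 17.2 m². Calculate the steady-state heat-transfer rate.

Q ≈ 162 W

Series thermal resistances:
R_cast iron = L/(kA) = 0.0029/(54.5×17.2) = 3.094×10^-6 K/W
R_mineral wool = L/(kA) = 0.15/(0.0366×17.2) = 0.2383 K/W
R_brass = L/(kA) = 0.0023/(122×17.2) = 1.096×10^-6 K/W
R_outer film = 1/(h_o·A) = 1/(18.5×17.2) = 0.003143 K/W
R_total = 0.2414 K/W
Q = ΔT / R_total = 39 / 0.2414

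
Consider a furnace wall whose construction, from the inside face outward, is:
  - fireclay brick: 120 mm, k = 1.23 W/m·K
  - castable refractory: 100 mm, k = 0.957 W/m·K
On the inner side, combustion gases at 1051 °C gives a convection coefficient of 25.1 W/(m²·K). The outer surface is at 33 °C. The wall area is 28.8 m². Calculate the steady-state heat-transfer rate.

Q ≈ 121000 W

Thermal resistances in series:
R_inner film = 1/(h_i·A) = 1/(25.1×28.8) = 0.001383 K/W
R_fireclay brick = L/(kA) = 0.12/(1.23×28.8) = 0.003388 K/W
R_castable refractory = L/(kA) = 0.1/(0.957×28.8) = 0.003628 K/W
R_total = 0.008399 K/W
Q = ΔT / R_total = 1018 / 0.008399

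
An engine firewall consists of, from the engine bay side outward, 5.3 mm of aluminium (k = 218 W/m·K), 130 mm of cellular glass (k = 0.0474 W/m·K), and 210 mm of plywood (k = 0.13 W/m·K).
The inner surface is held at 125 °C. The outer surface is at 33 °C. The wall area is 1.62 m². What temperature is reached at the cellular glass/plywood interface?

T ≈ 67.1 °C

Using the resistance-network approach (series):
R_aluminium = L/(kA) = 0.0053/(218×1.62) = 1.501×10^-5 K/W
R_cellular glass = L/(kA) = 0.13/(0.0474×1.62) = 1.693 K/W
R_plywood = L/(kA) = 0.21/(0.13×1.62) = 0.9972 K/W
R_total = 2.69 K/W;  Q = ΔT/R_total = 92/2.69 = 34.2 W
T_interface = T_inner − Q·ΣR(inner→interface) = 125 − 34.2×1.693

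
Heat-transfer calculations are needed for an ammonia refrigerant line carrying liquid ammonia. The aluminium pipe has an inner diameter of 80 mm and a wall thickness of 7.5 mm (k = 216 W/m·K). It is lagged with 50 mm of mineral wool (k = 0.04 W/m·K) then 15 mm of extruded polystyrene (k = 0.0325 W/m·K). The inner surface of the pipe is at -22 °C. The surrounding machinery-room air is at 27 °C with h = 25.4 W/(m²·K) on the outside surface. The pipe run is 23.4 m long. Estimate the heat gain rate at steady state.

For a radial system each layer contributes R = ln(r_out/r_in)/(2πkL); films add R = 1/(hA).
R_aluminium pipe wall = ln(47.5/40)/(2π×216×23.4) = 5.411×10^-6 K/W
R_mineral wool = ln(97.5/47.5)/(2π×0.04×23.4) = 0.1223 K/W
R_extruded polystyrene = ln(112.5/97.5)/(2π×0.0325×23.4) = 0.02995 K/W
R_outer film = 1/(h_o·2πr_oL) = 1/(25.4×2π×0.1125×23.4) = 0.00238 K/W
R_total = 0.1546 K/W
Q = ΔT/R_total = 49/0.1546

Q ≈ 317 W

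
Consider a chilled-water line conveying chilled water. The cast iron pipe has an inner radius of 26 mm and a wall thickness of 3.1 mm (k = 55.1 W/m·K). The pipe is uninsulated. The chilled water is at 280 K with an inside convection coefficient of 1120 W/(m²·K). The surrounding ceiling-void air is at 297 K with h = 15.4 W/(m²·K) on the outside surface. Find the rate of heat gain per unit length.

q′ ≈ 47.1 W/m

Treating each annulus and film as a series resistance:
R_inner film = 1/(h_i·2πr₁L) = 1/(1120×2π×0.026×1) = 0.005465 K/W
R_cast iron pipe wall = ln(29.1/26)/(2π×55.1×1) = 3.254×10^-4 K/W
R_outer film = 1/(h_o·2πr_oL) = 1/(15.4×2π×0.0291×1) = 0.3551 K/W
R_total = 0.3609 K/W
Q = ΔT/R_total = 17/0.3609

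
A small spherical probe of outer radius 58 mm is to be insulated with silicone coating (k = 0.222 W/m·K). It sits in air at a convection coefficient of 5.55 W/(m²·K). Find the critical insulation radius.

r_cr ≈ 80 mm

For a sphere r_cr = 2k/h = 2×0.222/5.55
r_cr = 80 mm; since the bare radius (58 mm) is below r_cr, adding a thin layer of insulation will *increase* heat loss.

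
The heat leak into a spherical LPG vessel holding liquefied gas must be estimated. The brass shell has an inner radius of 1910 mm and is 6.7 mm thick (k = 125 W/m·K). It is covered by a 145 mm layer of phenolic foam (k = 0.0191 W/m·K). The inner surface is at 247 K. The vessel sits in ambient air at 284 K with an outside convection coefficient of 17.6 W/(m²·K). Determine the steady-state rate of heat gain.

Spherical conduction: R = (1/r_in − 1/r_out)/(4πk) per layer; series-sum.
R_brass shell = (1/1.91 − 1/1.9167)/(4π×125) = 1.165×10^-6 K/W
R_phenolic foam = (1/1.9167 − 1/2.0617)/(4π×0.0191) = 0.1529 K/W
R_outer film = 1/(h·4πr_o²) = 1/(17.6×4π×2.0617²) = 0.001064 K/W
R_total = 0.1539 K/W
Q = ΔT/R_total = 37/0.1539

Q ≈ 240 W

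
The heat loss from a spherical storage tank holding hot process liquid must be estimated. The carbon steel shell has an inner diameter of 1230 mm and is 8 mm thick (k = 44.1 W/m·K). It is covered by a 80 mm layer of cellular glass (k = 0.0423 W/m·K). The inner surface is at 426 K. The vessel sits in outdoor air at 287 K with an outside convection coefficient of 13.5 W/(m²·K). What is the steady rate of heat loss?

For a spherical shell R = (1/r₁ − 1/r₂)/(4πk); film R = 1/(h·4πr²). In series:
R_carbon steel shell = (1/0.615 − 1/0.623)/(4π×44.1) = 3.768×10^-5 K/W
R_cellular glass = (1/0.623 − 1/0.703)/(4π×0.0423) = 0.3436 K/W
R_outer film = 1/(h·4πr_o²) = 1/(13.5×4π×0.703²) = 0.01193 K/W
R_total = 0.3556 K/W
Q = ΔT/R_total = 139/0.3556

Q ≈ 391 W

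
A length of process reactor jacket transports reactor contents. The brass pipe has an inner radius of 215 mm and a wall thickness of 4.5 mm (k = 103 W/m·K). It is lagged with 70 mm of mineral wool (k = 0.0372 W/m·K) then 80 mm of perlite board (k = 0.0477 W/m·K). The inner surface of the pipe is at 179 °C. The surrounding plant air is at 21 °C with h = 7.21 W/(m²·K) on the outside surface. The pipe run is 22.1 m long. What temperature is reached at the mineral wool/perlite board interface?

Cylindrical conduction, so R = ln(r₂/r₁)/(2πkL) per layer, in series:
R_brass pipe wall = ln(219.5/215)/(2π×103×22.1) = 1.448×10^-6 K/W
R_mineral wool = ln(289.5/219.5)/(2π×0.0372×22.1) = 0.05359 K/W
R_perlite board = ln(369.5/289.5)/(2π×0.0477×22.1) = 0.03684 K/W
R_outer film = 1/(h_o·2πr_oL) = 1/(7.21×2π×0.3695×22.1) = 0.002703 K/W
R_total = 0.09313 K/W
Q = ΔT/R_total = 158/0.09313
Q = 1700 W
T_interface = T_inner − Q·ΣR(inner→interface) = 179 − 1700×0.05359

T ≈ 88.1 °C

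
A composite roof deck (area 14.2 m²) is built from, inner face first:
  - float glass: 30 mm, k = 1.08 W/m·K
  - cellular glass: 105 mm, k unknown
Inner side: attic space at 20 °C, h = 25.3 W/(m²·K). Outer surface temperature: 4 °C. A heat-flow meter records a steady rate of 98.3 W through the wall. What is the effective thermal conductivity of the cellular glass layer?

k ≈ 0.0468 W/(m·K)

Treating each layer as a thermal resistance in series:
R_inner film = 1/(h_i·A) = 1/(25.3×14.2) = 0.002783 K/W
R_float glass = L/(kA) = 0.03/(1.08×14.2) = 0.001956 K/W
Sum of known resistances R_other = 0.00474 K/W
Total R = ΔT/Q = 16/98.3 = 0.1628 K/W
R_cellular glass = R_total − R_other = 0.158 K/W
k = L/(R·A) = 0.105/(0.158×14.2)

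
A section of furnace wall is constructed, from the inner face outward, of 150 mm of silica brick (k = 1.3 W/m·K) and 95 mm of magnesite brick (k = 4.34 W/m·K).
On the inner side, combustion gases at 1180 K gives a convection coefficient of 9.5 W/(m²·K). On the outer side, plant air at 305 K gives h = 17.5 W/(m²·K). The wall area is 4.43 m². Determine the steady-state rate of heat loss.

Q ≈ 12900 W

Treating each layer as a thermal resistance in series:
R_inner film = 1/(h_i·A) = 1/(9.5×4.43) = 0.02376 K/W
R_silica brick = L/(kA) = 0.15/(1.3×4.43) = 0.02605 K/W
R_magnesite brick = L/(kA) = 0.095/(4.34×4.43) = 0.004941 K/W
R_outer film = 1/(h_o·A) = 1/(17.5×4.43) = 0.0129 K/W
R_total = 0.06765 K/W
Q = ΔT / R_total = 875 / 0.06765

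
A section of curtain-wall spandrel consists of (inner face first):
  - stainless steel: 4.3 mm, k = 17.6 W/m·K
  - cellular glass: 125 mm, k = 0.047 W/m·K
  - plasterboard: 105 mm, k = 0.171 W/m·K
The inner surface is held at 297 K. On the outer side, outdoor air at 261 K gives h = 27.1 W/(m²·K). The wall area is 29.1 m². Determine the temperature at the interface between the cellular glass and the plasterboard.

T ≈ 268 K

Treating each layer as a thermal resistance in series:
R_stainless steel = L/(kA) = 0.0043/(17.6×29.1) = 8.396×10^-6 K/W
R_cellular glass = L/(kA) = 0.125/(0.047×29.1) = 0.09139 K/W
R_plasterboard = L/(kA) = 0.105/(0.171×29.1) = 0.0211 K/W
R_outer film = 1/(h_o·A) = 1/(27.1×29.1) = 0.001268 K/W
R_total = 0.1138 K/W;  Q = ΔT/R_total = 36/0.1138 = 316.4 W
T_interface = T_inner − Q·ΣR(inner→interface) = 297 − 316×0.0914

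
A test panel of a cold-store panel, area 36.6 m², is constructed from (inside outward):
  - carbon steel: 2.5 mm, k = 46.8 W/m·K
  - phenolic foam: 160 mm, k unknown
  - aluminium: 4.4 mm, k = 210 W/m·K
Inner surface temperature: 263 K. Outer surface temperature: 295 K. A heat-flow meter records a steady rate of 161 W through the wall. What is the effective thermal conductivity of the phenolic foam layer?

k ≈ 0.022 W/(m·K)

Treating each layer as a thermal resistance in series:
R_carbon steel = L/(kA) = 0.0025/(46.8×36.6) = 1.46×10^-6 K/W
R_aluminium = L/(kA) = 0.0044/(210×36.6) = 5.725×10^-7 K/W
Sum of known resistances R_other = 2.032×10^-6 K/W
Total R = ΔT/Q = 32/161 = 0.1988 K/W
R_phenolic foam = R_total − R_other = 0.1988 K/W
k = L/(R·A) = 0.16/(0.1988×36.6)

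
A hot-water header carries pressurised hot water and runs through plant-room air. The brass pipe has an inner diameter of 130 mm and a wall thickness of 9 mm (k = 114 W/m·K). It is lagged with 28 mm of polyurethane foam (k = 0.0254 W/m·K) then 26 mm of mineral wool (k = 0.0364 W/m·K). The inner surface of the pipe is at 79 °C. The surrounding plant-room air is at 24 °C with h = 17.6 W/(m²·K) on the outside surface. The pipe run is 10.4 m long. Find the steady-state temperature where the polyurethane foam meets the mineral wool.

Per-layer cylindrical resistances, series-summed:
R_brass pipe wall = ln(74/65)/(2π×114×10.4) = 1.741×10^-5 K/W
R_polyurethane foam = ln(102/74)/(2π×0.0254×10.4) = 0.1933 K/W
R_mineral wool = ln(128/102)/(2π×0.0364×10.4) = 0.09546 K/W
R_outer film = 1/(h_o·2πr_oL) = 1/(17.6×2π×0.128×10.4) = 0.006793 K/W
R_total = 0.2956 K/W
Q = ΔT/R_total = 55/0.2956
Q = 186 W
T_interface = T_inner − Q·ΣR(inner→interface) = 79 − 186×0.1934

T ≈ 43 °C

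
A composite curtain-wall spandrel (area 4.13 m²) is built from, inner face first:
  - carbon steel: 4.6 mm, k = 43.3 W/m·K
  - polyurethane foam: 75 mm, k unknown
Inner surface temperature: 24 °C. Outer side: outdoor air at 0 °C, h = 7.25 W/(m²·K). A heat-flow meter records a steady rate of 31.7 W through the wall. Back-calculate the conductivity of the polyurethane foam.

k ≈ 0.0251 W/(m·K)

Thermal resistances in series:
R_carbon steel = L/(kA) = 0.0046/(43.3×4.13) = 2.572×10^-5 K/W
R_outer film = 1/(h_o·A) = 1/(7.25×4.13) = 0.0334 K/W
Sum of known resistances R_other = 0.03342 K/W
Total R = ΔT/Q = 24/31.7 = 0.7571 K/W
R_polyurethane foam = R_total − R_other = 0.7237 K/W
k = L/(R·A) = 0.075/(0.7237×4.13)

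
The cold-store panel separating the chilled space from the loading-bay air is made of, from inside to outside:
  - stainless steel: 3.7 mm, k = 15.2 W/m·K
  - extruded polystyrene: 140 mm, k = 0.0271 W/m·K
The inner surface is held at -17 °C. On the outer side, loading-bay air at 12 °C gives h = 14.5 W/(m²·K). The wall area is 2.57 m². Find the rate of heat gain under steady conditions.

Using the resistance-network approach (series):
R_stainless steel = L/(kA) = 0.0037/(15.2×2.57) = 9.472×10^-5 K/W
R_extruded polystyrene = L/(kA) = 0.14/(0.0271×2.57) = 2.01 K/W
R_outer film = 1/(h_o·A) = 1/(14.5×2.57) = 0.02683 K/W
R_total = 2.037 K/W
Q = ΔT / R_total = 29 / 2.037

Q ≈ 14.2 W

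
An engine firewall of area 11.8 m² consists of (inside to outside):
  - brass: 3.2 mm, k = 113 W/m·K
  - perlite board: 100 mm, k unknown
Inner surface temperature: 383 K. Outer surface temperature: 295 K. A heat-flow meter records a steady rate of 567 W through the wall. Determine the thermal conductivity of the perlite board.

Thermal resistances in series:
R_brass = L/(kA) = 0.0032/(113×11.8) = 2.4×10^-6 K/W
Sum of known resistances R_other = 2.4×10^-6 K/W
Total R = ΔT/Q = 88/567 = 0.1552 K/W
R_perlite board = R_total − R_other = 0.1552 K/W
k = L/(R·A) = 0.1/(0.1552×11.8)

k ≈ 0.0546 W/(m·K)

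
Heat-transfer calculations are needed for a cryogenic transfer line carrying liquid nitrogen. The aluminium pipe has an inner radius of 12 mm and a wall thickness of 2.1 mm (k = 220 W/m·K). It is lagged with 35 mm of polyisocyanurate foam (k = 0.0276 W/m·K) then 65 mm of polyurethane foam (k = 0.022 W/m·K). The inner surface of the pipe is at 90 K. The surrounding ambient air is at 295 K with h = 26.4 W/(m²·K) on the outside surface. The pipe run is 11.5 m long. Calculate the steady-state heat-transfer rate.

Treating each annulus and film as a series resistance:
R_aluminium pipe wall = ln(14.1/12)/(2π×220×11.5) = 1.014×10^-5 K/W
R_polyisocyanurate foam = ln(49.1/14.1)/(2π×0.0276×11.5) = 0.6256 K/W
R_polyurethane foam = ln(114.1/49.1)/(2π×0.022×11.5) = 0.5304 K/W
R_outer film = 1/(h_o·2πr_oL) = 1/(26.4×2π×0.1141×11.5) = 0.004594 K/W
R_total = 1.161 K/W
Q = ΔT/R_total = 205/1.161

Q ≈ 177 W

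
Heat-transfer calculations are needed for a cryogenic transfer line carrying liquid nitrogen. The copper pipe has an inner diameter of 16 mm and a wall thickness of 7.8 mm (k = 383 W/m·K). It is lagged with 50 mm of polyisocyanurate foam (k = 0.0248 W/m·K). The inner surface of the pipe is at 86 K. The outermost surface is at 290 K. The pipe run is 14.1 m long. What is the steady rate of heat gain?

Q ≈ 314 W

Radial resistances (cylindrical: R_cond = ln(r_o/r_i)/(2πkL), R_conv = 1/(h·2πrL)):
R_copper pipe wall = ln(15.8/8)/(2π×383×14.1) = 2.006×10^-5 K/W
R_polyisocyanurate foam = ln(65.8/15.8)/(2π×0.0248×14.1) = 0.6493 K/W
R_total = 0.6493 K/W
Q = ΔT/R_total = 204/0.6493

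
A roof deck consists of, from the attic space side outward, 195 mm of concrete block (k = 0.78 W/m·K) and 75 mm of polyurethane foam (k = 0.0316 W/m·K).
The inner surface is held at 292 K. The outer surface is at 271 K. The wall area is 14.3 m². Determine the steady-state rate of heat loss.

Q ≈ 114 W

Treating each layer as a thermal resistance in series:
R_concrete block = L/(kA) = 0.195/(0.78×14.3) = 0.01748 K/W
R_polyurethane foam = L/(kA) = 0.075/(0.0316×14.3) = 0.166 K/W
R_total = 0.1835 K/W
Q = ΔT / R_total = 21 / 0.1835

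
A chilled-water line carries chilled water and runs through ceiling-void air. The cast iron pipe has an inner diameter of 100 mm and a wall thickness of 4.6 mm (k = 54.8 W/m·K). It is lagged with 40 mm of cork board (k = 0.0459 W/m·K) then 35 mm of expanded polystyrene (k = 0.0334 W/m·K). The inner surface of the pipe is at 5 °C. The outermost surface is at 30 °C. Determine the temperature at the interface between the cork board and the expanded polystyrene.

Treating each annulus and film as a series resistance:
R_cast iron pipe wall = ln(54.6/50)/(2π×54.8×1) = 2.556×10^-4 K/W
R_cork board = ln(94.6/54.6)/(2π×0.0459×1) = 1.906 K/W
R_expanded polystyrene = ln(129.6/94.6)/(2π×0.0334×1) = 1.5 K/W
R_total = 3.406 K/W
Q = ΔT/R_total = 25/3.406
Q = 7.34 W/m
T_interface = T_inner + Q·ΣR(inner→interface) = 5 + 7.34×1.906

T ≈ 19 °C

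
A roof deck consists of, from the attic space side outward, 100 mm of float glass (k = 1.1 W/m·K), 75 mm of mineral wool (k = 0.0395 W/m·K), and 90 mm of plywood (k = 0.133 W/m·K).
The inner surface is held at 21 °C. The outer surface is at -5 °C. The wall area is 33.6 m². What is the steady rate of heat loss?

Series thermal resistances:
R_float glass = L/(kA) = 0.1/(1.1×33.6) = 0.002706 K/W
R_mineral wool = L/(kA) = 0.075/(0.0395×33.6) = 0.05651 K/W
R_plywood = L/(kA) = 0.09/(0.133×33.6) = 0.02014 K/W
R_total = 0.07936 K/W
Q = ΔT / R_total = 26 / 0.07936

Q ≈ 328 W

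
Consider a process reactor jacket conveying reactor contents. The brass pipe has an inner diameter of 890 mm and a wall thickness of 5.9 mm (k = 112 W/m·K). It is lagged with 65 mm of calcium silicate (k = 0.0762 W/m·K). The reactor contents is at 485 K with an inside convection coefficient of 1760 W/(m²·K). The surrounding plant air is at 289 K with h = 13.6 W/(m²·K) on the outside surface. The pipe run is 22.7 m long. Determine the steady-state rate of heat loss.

For a radial system each layer contributes R = ln(r_out/r_in)/(2πkL); films add R = 1/(hA).
R_inner film = 1/(h_i·2πr₁L) = 1/(1760×2π×0.445×22.7) = 8.952×10^-6 K/W
R_brass pipe wall = ln(450.9/445)/(2π×112×22.7) = 8.245×10^-7 K/W
R_calcium silicate = ln(515.9/450.9)/(2π×0.0762×22.7) = 0.01239 K/W
R_outer film = 1/(h_o·2πr_oL) = 1/(13.6×2π×0.5159×22.7) = 9.993×10^-4 K/W
R_total = 0.0134 K/W
Q = ΔT/R_total = 196/0.0134

Q ≈ 14600 W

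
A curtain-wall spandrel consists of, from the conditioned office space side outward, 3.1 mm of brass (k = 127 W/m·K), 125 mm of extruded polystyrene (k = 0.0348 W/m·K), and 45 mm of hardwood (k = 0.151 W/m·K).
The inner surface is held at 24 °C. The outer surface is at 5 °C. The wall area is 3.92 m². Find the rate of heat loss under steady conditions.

Q ≈ 19.1 W

Using the resistance-network approach (series):
R_brass = L/(kA) = 0.0031/(127×3.92) = 6.227×10^-6 K/W
R_extruded polystyrene = L/(kA) = 0.125/(0.0348×3.92) = 0.9163 K/W
R_hardwood = L/(kA) = 0.045/(0.151×3.92) = 0.07602 K/W
R_total = 0.9923 K/W
Q = ΔT / R_total = 19 / 0.9923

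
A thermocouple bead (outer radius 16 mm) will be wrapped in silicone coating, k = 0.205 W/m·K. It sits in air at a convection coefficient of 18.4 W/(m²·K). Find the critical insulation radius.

r_cr ≈ 22.3 mm

For a sphere r_cr = 2k/h = 2×0.205/18.4
r_cr = 22.3 mm; since the bare radius (16 mm) is below r_cr, adding a thin layer of insulation will *increase* heat loss.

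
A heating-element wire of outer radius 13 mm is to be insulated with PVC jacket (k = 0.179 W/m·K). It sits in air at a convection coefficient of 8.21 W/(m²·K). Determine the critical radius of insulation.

For a cylinder r_cr = k/h = 0.179/8.21
r_cr = 21.8 mm; since the bare radius (13 mm) is below r_cr, adding a thin layer of insulation will *increase* heat loss.

r_cr ≈ 21.8 mm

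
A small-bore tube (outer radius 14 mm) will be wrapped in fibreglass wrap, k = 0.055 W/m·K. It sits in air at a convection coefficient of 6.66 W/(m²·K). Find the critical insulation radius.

r_cr ≈ 8.26 mm

For a cylinder r_cr = k/h = 0.055/6.66
r_cr = 8.26 mm; since the bare radius (14 mm) is above r_cr, any added insulation will reduce heat loss.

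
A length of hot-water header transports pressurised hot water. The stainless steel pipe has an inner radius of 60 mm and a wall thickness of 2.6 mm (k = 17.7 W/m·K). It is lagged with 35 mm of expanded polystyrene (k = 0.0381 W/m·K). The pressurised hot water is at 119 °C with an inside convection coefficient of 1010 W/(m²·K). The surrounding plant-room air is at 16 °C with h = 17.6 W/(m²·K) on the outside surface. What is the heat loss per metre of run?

Radial resistances (cylindrical: R_cond = ln(r_o/r_i)/(2πkL), R_conv = 1/(h·2πrL)):
R_inner film = 1/(h_i·2πr₁L) = 1/(1010×2π×0.06×1) = 0.002626 K/W
R_stainless steel pipe wall = ln(62.6/60)/(2π×17.7×1) = 3.814×10^-4 K/W
R_expanded polystyrene = ln(97.6/62.6)/(2π×0.0381×1) = 1.855 K/W
R_outer film = 1/(h_o·2πr_oL) = 1/(17.6×2π×0.0976×1) = 0.09265 K/W
R_total = 1.951 K/W
Q = ΔT/R_total = 103/1.951

q′ ≈ 52.8 W/m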